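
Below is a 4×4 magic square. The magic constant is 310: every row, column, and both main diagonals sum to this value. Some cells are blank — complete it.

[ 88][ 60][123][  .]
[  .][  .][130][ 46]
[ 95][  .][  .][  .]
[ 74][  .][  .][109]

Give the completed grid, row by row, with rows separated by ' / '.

Row 1: 88 + 60 + 123 + ? = 310, so (1,4) = 39.
Using column 1: 88 + 95 + 74 + ? → (2,1) = 310 − 257 = 53.
Column 4: 39 + 46 + 109 + ? = 310, so (3,4) = 116.
The remaining cell in anti-diagonal is (3,2) = 310 − 243 = 67.
Row 2 needs 310; the known cells sum to 229, so (2,2) = 81.
Row 3 must total 310; the given cells sum to 278, so (3,3) = 32.
From column 2, 310 − (60 + 81 + 67) gives (4,2) = 102.
Column 3 must total 310; the given cells sum to 285, so (4,3) = 25.

88 60 123 39 / 53 81 130 46 / 95 67 32 116 / 74 102 25 109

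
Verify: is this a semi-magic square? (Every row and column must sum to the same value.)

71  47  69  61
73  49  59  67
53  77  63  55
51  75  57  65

Row 1: 71 + 47 + 69 + 61 = 248.
Row 2: 73 + 49 + 59 + 67 = 248.
Row 3: 53 + 77 + 63 + 55 = 248.
Row 4: 51 + 75 + 57 + 65 = 248.
Column 1: 71 + 73 + 53 + 51 = 248.
Column 2: 47 + 49 + 77 + 75 = 248.
Column 3: 69 + 59 + 63 + 57 = 248.
Column 4: 61 + 67 + 55 + 65 = 248.
All lines sum to 248.

Yes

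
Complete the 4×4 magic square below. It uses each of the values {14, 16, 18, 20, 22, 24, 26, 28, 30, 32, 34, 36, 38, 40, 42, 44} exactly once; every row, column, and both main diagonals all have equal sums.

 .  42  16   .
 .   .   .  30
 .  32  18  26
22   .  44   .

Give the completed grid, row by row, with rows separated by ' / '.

34 42 16 24 / 20 28 38 30 / 40 32 18 26 / 22 14 44 36

The 16 entries sum to 464, so each line sums to 464/4 = 116.
Row 3 needs 116; the known cells sum to 76, so (3,1) = 40.
Column 3 needs 116; the known cells sum to 78, so (2,3) = 38.
Anti-diagonal must total 116; the given cells sum to 92, so (1,4) = 24.
Row 1 needs 116; the known cells sum to 82, so (1,1) = 34.
Column 1: 34 + 40 + 22 + ? = 116, so (2,1) = 20.
Column 4: 24 + 30 + 26 + ? = 116, so (4,4) = 36.
Main diagonal must total 116; the given cells sum to 88, so (2,2) = 28.
From row 4, 116 − (22 + 44 + 36) gives (4,2) = 14.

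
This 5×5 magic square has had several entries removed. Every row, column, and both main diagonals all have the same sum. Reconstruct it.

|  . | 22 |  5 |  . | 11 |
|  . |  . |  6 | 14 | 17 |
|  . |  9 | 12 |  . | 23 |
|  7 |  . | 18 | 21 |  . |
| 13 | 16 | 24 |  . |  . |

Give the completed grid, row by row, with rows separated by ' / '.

Column 3 is already complete: 5 + 6 + 12 + 18 + 24 = 65, so that is the magic constant.
Anti-diagonal needs 65; the known cells sum to 50, so (4,2) = 15.
Using row 4: 7 + 15 + 18 + 21 + ? → (4,5) = 65 − 61 = 4.
Column 2 must total 65; the given cells sum to 62, so (2,2) = 3.
From column 5, 65 − (11 + 17 + 23 + 4) gives (5,5) = 10.
Using main diagonal: 3 + 12 + 21 + 10 + ? → (1,1) = 65 − 46 = 19.
The remaining cell in row 1 is (1,4) = 65 − 57 = 8.
Row 2 needs 65; the known cells sum to 40, so (2,1) = 25.
Row 5: 13 + 16 + 24 + 10 + ? = 65, so (5,4) = 2.
Column 1 needs 65; the known cells sum to 64, so (3,1) = 1.
Using column 4: 8 + 14 + 21 + 2 + ? → (3,4) = 65 − 45 = 20.

19 22 5 8 11 / 25 3 6 14 17 / 1 9 12 20 23 / 7 15 18 21 4 / 13 16 24 2 10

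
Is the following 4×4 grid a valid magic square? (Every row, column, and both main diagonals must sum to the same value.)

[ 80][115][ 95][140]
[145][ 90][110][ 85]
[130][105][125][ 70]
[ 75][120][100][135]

Yes

Row 1: 80 + 115 + 95 + 140 = 430.
Row 2: 145 + 90 + 110 + 85 = 430.
Row 3: 130 + 105 + 125 + 70 = 430.
Row 4: 75 + 120 + 100 + 135 = 430.
Column 1: 80 + 145 + 130 + 75 = 430.
Column 2: 115 + 90 + 105 + 120 = 430.
Column 3: 95 + 110 + 125 + 100 = 430.
Column 4: 140 + 85 + 70 + 135 = 430.
Main diagonal: 80 + 90 + 125 + 135 = 430.
Anti-diagonal: 140 + 110 + 105 + 75 = 430.
All lines sum to 430.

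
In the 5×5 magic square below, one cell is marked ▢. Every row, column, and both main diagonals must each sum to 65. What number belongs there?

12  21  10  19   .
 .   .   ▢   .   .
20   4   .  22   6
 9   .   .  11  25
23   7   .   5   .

Row 1: 12 + 21 + 10 + 19 + ? = 65, so (1,5) = 3.
Row 3 needs 65; the known cells sum to 52, so (3,3) = 13.
The remaining cell in column 1 is (2,1) = 65 − 64 = 1.
Column 4 must total 65; the given cells sum to 57, so (2,4) = 8.
Anti-diagonal needs 65; the known cells sum to 47, so (4,2) = 18.
The remaining cell in row 4 is (4,3) = 65 − 63 = 2.
Column 2 needs 65; the known cells sum to 50, so (2,2) = 15.
Using main diagonal: 12 + 15 + 13 + 11 + ? → (5,5) = 65 − 51 = 14.
Row 5 needs 65; the known cells sum to 49, so (5,3) = 16.
The remaining cell in column 3 is (2,3) = 65 − 41 = 24.

24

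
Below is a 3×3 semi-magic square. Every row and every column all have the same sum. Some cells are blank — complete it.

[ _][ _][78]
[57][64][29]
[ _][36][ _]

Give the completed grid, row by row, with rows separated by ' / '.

Row 2 is already complete: 57 + 64 + 29 = 150, so that is the magic constant.
Column 2 needs 150; the known cells sum to 100, so (1,2) = 50.
Column 3 must total 150; the given cells sum to 107, so (3,3) = 43.
The remaining cell in row 1 is (1,1) = 150 − 128 = 22.
Row 3: 36 + 43 + ? = 150, so (3,1) = 71.

22 50 78 / 57 64 29 / 71 36 43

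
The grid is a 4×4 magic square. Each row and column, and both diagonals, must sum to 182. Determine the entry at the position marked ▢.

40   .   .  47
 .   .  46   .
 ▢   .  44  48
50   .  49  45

Row 4 must total 182; the given cells sum to 144, so (4,2) = 38.
Column 3: 46 + 44 + 49 + ? = 182, so (1,3) = 43.
Column 4 must total 182; the given cells sum to 140, so (2,4) = 42.
Main diagonal: 40 + 44 + 45 + ? = 182, so (2,2) = 53.
From anti-diagonal, 182 − (47 + 46 + 50) gives (3,2) = 39.
Row 1: 40 + 43 + 47 + ? = 182, so (1,2) = 52.
Row 2: 53 + 46 + 42 + ? = 182, so (2,1) = 41.
Using row 3: 39 + 44 + 48 + ? → (3,1) = 182 − 131 = 51.

51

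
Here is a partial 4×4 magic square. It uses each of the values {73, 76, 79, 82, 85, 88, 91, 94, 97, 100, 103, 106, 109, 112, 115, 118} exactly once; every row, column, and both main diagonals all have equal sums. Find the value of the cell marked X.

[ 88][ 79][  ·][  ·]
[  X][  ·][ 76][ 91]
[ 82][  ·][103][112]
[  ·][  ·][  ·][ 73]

The 16 entries sum to 1528, so each line sums to 1528/4 = 382.
Row 3 needs 382; the known cells sum to 297, so (3,2) = 85.
Column 4 must total 382; the given cells sum to 276, so (1,4) = 106.
The remaining cell in main diagonal is (2,2) = 382 − 264 = 118.
Using anti-diagonal: 106 + 76 + 85 + ? → (4,1) = 382 − 267 = 115.
The remaining cell in row 1 is (1,3) = 382 − 273 = 109.
Row 2: 118 + 76 + 91 + ? = 382, so (2,1) = 97.

97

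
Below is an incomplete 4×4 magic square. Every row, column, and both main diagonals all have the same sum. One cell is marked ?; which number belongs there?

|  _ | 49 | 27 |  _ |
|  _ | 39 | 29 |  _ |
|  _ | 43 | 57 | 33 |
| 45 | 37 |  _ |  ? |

Column 2 is complete and sums to 168; that is the magic constant.
Row 3: 43 + 57 + 33 + ? = 168, so (3,1) = 35.
Column 3 needs 168; the known cells sum to 113, so (4,3) = 55.
From anti-diagonal, 168 − (29 + 43 + 45) gives (1,4) = 51.
Using row 1: 49 + 27 + 51 + ? → (1,1) = 168 − 127 = 41.
The remaining cell in row 4 is (4,4) = 168 − 137 = 31.

31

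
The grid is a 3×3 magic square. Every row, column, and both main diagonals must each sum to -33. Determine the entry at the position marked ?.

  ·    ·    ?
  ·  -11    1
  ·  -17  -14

The remaining cell in row 2 is (2,1) = -33 − (-10) = -23.
Using row 3: -17 + (-14) + ? → (3,1) = -33 − (-31) = -2.
The remaining cell in column 1 is (1,1) = -33 − (-25) = -8.
From column 2, -33 − (-11 + (-17)) gives (1,2) = -5.
Column 3 must total -33; the given cells sum to -13, so (1,3) = -20.

-20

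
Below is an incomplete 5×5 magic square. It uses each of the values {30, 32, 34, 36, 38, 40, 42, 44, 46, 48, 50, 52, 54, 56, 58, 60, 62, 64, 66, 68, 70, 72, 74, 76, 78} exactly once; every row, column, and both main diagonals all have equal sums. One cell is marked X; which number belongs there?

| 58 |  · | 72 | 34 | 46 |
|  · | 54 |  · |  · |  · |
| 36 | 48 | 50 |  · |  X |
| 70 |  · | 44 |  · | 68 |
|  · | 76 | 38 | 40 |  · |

74

The 25 entries sum to 1350, so each line sums to 1350/5 = 270.
The remaining cell in row 1 is (1,2) = 270 − 210 = 60.
The remaining cell in column 2 is (4,2) = 270 − 238 = 32.
From column 3, 270 − (72 + 50 + 44 + 38) gives (2,3) = 66.
Row 4 needs 270; the known cells sum to 214, so (4,4) = 56.
Main diagonal must total 270; the given cells sum to 218, so (5,5) = 52.
Row 5 must total 270; the given cells sum to 206, so (5,1) = 64.
Column 1 needs 270; the known cells sum to 228, so (2,1) = 42.
From anti-diagonal, 270 − (46 + 50 + 32 + 64) gives (2,4) = 78.
Row 2 must total 270; the given cells sum to 240, so (2,5) = 30.
Column 4: 34 + 78 + 56 + 40 + ? = 270, so (3,4) = 62.
Column 5: 46 + 30 + 68 + 52 + ? = 270, so (3,5) = 74.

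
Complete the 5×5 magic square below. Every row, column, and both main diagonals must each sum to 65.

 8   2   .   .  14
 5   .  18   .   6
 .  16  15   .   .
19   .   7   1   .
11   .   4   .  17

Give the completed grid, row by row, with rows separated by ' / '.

Using column 1: 8 + 5 + 19 + 11 + ? → (3,1) = 65 − 43 = 22.
The remaining cell in column 3 is (1,3) = 65 − 44 = 21.
Main diagonal must total 65; the given cells sum to 41, so (2,2) = 24.
The remaining cell in row 1 is (1,4) = 65 − 45 = 20.
Row 2 needs 65; the known cells sum to 53, so (2,4) = 12.
Anti-diagonal: 14 + 12 + 15 + 11 + ? = 65, so (4,2) = 13.
Row 4: 19 + 13 + 7 + 1 + ? = 65, so (4,5) = 25.
From column 2, 65 − (2 + 24 + 16 + 13) gives (5,2) = 10.
Column 5 needs 65; the known cells sum to 62, so (3,5) = 3.
Using row 3: 22 + 16 + 15 + 3 + ? → (3,4) = 65 − 56 = 9.
Row 5 must total 65; the given cells sum to 42, so (5,4) = 23.

8 2 21 20 14 / 5 24 18 12 6 / 22 16 15 9 3 / 19 13 7 1 25 / 11 10 4 23 17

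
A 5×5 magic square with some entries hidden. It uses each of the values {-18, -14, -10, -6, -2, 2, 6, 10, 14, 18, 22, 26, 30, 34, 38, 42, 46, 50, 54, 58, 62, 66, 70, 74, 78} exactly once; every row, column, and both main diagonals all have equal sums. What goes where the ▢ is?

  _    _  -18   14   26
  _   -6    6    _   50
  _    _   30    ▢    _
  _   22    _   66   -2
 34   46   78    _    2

The 25 entries sum to 750, so each line sums to 750/5 = 150.
Using row 5: 34 + 46 + 78 + 2 + ? → (5,4) = 150 − 160 = -10.
Column 3: -18 + 6 + 30 + 78 + ? = 150, so (4,3) = 54.
From column 5, 150 − (26 + 50 + (-2) + 2) gives (3,5) = 74.
Main diagonal: -6 + 30 + 66 + 2 + ? = 150, so (1,1) = 58.
Anti-diagonal needs 150; the known cells sum to 112, so (2,4) = 38.
From row 1, 150 − (58 + (-18) + 14 + 26) gives (1,2) = 70.
The remaining cell in row 2 is (2,1) = 150 − 88 = 62.
Row 4: 22 + 54 + 66 + (-2) + ? = 150, so (4,1) = 10.
Column 1 must total 150; the given cells sum to 164, so (3,1) = -14.
Using column 2: 70 + (-6) + 22 + 46 + ? → (3,2) = 150 − 132 = 18.
Column 4 needs 150; the known cells sum to 108, so (3,4) = 42.

42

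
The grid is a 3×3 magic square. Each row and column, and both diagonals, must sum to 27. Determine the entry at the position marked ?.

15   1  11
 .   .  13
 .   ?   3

The remaining cell in main diagonal is (2,2) = 27 − 18 = 9.
Anti-diagonal must total 27; the given cells sum to 20, so (3,1) = 7.
From row 2, 27 − (9 + 13) gives (2,1) = 5.
Row 3: 7 + 3 + ? = 27, so (3,2) = 17.

17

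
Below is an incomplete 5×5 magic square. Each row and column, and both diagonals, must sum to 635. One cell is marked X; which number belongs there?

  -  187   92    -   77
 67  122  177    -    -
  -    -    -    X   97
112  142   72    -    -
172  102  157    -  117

167

Row 5 needs 635; the known cells sum to 548, so (5,4) = 87.
Column 2: 187 + 122 + 142 + 102 + ? = 635, so (3,2) = 82.
Column 3 needs 635; the known cells sum to 498, so (3,3) = 137.
Anti-diagonal must total 635; the given cells sum to 528, so (2,4) = 107.
The remaining cell in row 2 is (2,5) = 635 − 473 = 162.
Column 5: 77 + 162 + 97 + 117 + ? = 635, so (4,5) = 182.
Row 4 needs 635; the known cells sum to 508, so (4,4) = 127.
Main diagonal needs 635; the known cells sum to 503, so (1,1) = 132.
From row 1, 635 − (132 + 187 + 92 + 77) gives (1,4) = 147.
Column 1: 132 + 67 + 112 + 172 + ? = 635, so (3,1) = 152.
Column 4 needs 635; the known cells sum to 468, so (3,4) = 167.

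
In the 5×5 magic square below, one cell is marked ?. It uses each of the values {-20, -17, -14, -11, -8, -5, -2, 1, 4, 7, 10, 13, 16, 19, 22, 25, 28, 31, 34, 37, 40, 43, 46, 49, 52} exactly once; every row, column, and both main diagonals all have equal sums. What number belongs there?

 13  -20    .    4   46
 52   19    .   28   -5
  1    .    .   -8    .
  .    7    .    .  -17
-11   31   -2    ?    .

The 25 entries sum to 400, so each line sums to 400/5 = 80.
Using row 1: 13 + (-20) + 4 + 46 + ? → (1,3) = 80 − 43 = 37.
From row 2, 80 − (52 + 19 + 28 + (-5)) gives (2,3) = -14.
Column 1 must total 80; the given cells sum to 55, so (4,1) = 25.
Column 2: -20 + 19 + 7 + 31 + ? = 80, so (3,2) = 43.
Anti-diagonal: 46 + 28 + 7 + (-11) + ? = 80, so (3,3) = 10.
Row 3: 1 + 43 + 10 + (-8) + ? = 80, so (3,5) = 34.
From column 3, 80 − (37 + (-14) + 10 + (-2)) gives (4,3) = 49.
The remaining cell in column 5 is (5,5) = 80 − 58 = 22.
Main diagonal: 13 + 19 + 10 + 22 + ? = 80, so (4,4) = 16.
The remaining cell in row 5 is (5,4) = 80 − 40 = 40.

40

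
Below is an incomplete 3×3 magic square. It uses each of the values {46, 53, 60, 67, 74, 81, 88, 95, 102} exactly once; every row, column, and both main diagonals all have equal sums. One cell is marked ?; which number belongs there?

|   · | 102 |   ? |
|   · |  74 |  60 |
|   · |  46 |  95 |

The 9 entries sum to 666, so each line sums to 666/3 = 222.
The remaining cell in row 2 is (2,1) = 222 − 134 = 88.
Row 3 must total 222; the given cells sum to 141, so (3,1) = 81.
Column 1 needs 222; the known cells sum to 169, so (1,1) = 53.
From column 3, 222 − (60 + 95) gives (1,3) = 67.

67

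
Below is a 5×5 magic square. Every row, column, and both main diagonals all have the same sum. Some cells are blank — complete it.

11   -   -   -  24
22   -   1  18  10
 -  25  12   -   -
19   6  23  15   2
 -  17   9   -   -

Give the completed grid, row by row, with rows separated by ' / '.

Row 4 is already complete: 19 + 6 + 23 + 15 + 2 = 65, so that is the magic constant.
Row 2 needs 65; the known cells sum to 51, so (2,2) = 14.
Using column 2: 14 + 25 + 6 + 17 + ? → (1,2) = 65 − 62 = 3.
Column 3: 1 + 12 + 23 + 9 + ? = 65, so (1,3) = 20.
Main diagonal must total 65; the given cells sum to 52, so (5,5) = 13.
The remaining cell in anti-diagonal is (5,1) = 65 − 60 = 5.
From row 1, 65 − (11 + 3 + 20 + 24) gives (1,4) = 7.
The remaining cell in row 5 is (5,4) = 65 − 44 = 21.
Using column 1: 11 + 22 + 19 + 5 + ? → (3,1) = 65 − 57 = 8.
The remaining cell in column 4 is (3,4) = 65 − 61 = 4.
Column 5 must total 65; the given cells sum to 49, so (3,5) = 16.

11 3 20 7 24 / 22 14 1 18 10 / 8 25 12 4 16 / 19 6 23 15 2 / 5 17 9 21 13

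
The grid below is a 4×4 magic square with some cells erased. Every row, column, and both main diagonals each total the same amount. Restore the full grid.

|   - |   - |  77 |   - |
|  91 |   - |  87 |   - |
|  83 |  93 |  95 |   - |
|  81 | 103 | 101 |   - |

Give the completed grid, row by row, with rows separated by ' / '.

105 79 77 99 / 91 85 87 97 / 83 93 95 89 / 81 103 101 75

Column 3 is already complete: 77 + 87 + 95 + 101 = 360, so that is the magic constant.
Row 3 needs 360; the known cells sum to 271, so (3,4) = 89.
Row 4: 81 + 103 + 101 + ? = 360, so (4,4) = 75.
Column 1: 91 + 83 + 81 + ? = 360, so (1,1) = 105.
Main diagonal: 105 + 95 + 75 + ? = 360, so (2,2) = 85.
From anti-diagonal, 360 − (87 + 93 + 81) gives (1,4) = 99.
Using row 1: 105 + 77 + 99 + ? → (1,2) = 360 − 281 = 79.
Row 2 needs 360; the known cells sum to 263, so (2,4) = 97.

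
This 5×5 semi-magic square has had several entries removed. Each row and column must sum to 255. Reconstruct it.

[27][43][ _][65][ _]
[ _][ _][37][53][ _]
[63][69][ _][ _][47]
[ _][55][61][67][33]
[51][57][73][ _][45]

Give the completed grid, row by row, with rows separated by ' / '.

From row 4, 255 − (55 + 61 + 67 + 33) gives (4,1) = 39.
Using row 5: 51 + 57 + 73 + 45 + ? → (5,4) = 255 − 226 = 29.
Column 1 must total 255; the given cells sum to 180, so (2,1) = 75.
The remaining cell in column 2 is (2,2) = 255 − 224 = 31.
Column 4 must total 255; the given cells sum to 214, so (3,4) = 41.
Using row 2: 75 + 31 + 37 + 53 + ? → (2,5) = 255 − 196 = 59.
Row 3: 63 + 69 + 41 + 47 + ? = 255, so (3,3) = 35.
Column 3: 37 + 35 + 61 + 73 + ? = 255, so (1,3) = 49.
From column 5, 255 − (59 + 47 + 33 + 45) gives (1,5) = 71.

27 43 49 65 71 / 75 31 37 53 59 / 63 69 35 41 47 / 39 55 61 67 33 / 51 57 73 29 45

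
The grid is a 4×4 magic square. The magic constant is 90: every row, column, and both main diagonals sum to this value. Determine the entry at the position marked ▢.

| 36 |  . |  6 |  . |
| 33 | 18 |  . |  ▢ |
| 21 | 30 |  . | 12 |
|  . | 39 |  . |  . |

Row 3 needs 90; the known cells sum to 63, so (3,3) = 27.
The remaining cell in column 1 is (4,1) = 90 − 90 = 0.
Column 2 needs 90; the known cells sum to 87, so (1,2) = 3.
Main diagonal must total 90; the given cells sum to 81, so (4,4) = 9.
Row 1: 36 + 3 + 6 + ? = 90, so (1,4) = 45.
From row 4, 90 − (0 + 39 + 9) gives (4,3) = 42.
The remaining cell in column 3 is (2,3) = 90 − 75 = 15.
Column 4 needs 90; the known cells sum to 66, so (2,4) = 24.

24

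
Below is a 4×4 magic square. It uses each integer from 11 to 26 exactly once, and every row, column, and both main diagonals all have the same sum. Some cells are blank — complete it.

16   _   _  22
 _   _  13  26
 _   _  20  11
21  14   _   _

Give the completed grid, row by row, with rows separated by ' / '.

The entries are 11 through 26, which sum to 296, so each line sums to 296/4 = 74.
Column 4 must total 74; the given cells sum to 59, so (4,4) = 15.
Main diagonal: 16 + 20 + 15 + ? = 74, so (2,2) = 23.
Anti-diagonal needs 74; the known cells sum to 56, so (3,2) = 18.
Row 2 must total 74; the given cells sum to 62, so (2,1) = 12.
Row 3 needs 74; the known cells sum to 49, so (3,1) = 25.
Row 4: 21 + 14 + 15 + ? = 74, so (4,3) = 24.
Column 2 must total 74; the given cells sum to 55, so (1,2) = 19.
Column 3: 13 + 20 + 24 + ? = 74, so (1,3) = 17.

16 19 17 22 / 12 23 13 26 / 25 18 20 11 / 21 14 24 15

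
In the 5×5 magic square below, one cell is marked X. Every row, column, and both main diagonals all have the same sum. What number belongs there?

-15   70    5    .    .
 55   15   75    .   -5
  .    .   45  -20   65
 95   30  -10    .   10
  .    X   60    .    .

Column 3 is complete and sums to 175; that is the magic constant.
Row 2 must total 175; the given cells sum to 140, so (2,4) = 35.
Row 4 needs 175; the known cells sum to 125, so (4,4) = 50.
From main diagonal, 175 − (-15 + 15 + 45 + 50) gives (5,5) = 80.
Using column 5: -5 + 65 + 10 + 80 + ? → (1,5) = 175 − 150 = 25.
The remaining cell in anti-diagonal is (5,1) = 175 − 135 = 40.
Row 1 needs 175; the known cells sum to 85, so (1,4) = 90.
Column 1: -15 + 55 + 95 + 40 + ? = 175, so (3,1) = 0.
The remaining cell in column 4 is (5,4) = 175 − 155 = 20.
The remaining cell in row 3 is (3,2) = 175 − 90 = 85.
Using row 5: 40 + 60 + 20 + 80 + ? → (5,2) = 175 − 200 = -25.

-25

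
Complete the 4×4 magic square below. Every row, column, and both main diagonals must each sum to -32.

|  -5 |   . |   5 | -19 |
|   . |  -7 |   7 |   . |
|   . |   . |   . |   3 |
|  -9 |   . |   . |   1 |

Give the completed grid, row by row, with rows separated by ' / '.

-5 -13 5 -19 / -15 -7 7 -17 / -3 -11 -21 3 / -9 -1 -23 1

Row 1 must total -32; the given cells sum to -19, so (1,2) = -13.
Column 4 must total -32; the given cells sum to -15, so (2,4) = -17.
Main diagonal: -5 + (-7) + 1 + ? = -32, so (3,3) = -21.
Using anti-diagonal: -19 + 7 + (-9) + ? → (3,2) = -32 − (-21) = -11.
Using row 2: -7 + 7 + (-17) + ? → (2,1) = -32 − (-17) = -15.
Row 3 must total -32; the given cells sum to -29, so (3,1) = -3.
From column 2, -32 − (-13 + (-7) + (-11)) gives (4,2) = -1.
Column 3 needs -32; the known cells sum to -9, so (4,3) = -23.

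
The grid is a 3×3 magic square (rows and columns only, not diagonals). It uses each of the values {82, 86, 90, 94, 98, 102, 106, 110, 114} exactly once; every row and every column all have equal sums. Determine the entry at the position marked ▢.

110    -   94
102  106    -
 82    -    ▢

The 9 entries sum to 882, so each line sums to 882/3 = 294.
From row 1, 294 − (110 + 94) gives (1,2) = 90.
The remaining cell in row 2 is (2,3) = 294 − 208 = 86.
The remaining cell in column 2 is (3,2) = 294 − 196 = 98.
Column 3 needs 294; the known cells sum to 180, so (3,3) = 114.

114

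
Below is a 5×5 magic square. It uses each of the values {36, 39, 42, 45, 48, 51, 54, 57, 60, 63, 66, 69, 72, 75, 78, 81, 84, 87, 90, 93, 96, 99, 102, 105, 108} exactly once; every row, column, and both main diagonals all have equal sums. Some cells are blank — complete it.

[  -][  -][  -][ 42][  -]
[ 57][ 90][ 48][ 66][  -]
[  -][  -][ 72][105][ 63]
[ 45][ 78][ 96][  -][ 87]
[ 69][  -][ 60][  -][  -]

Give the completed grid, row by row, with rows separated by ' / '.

108 51 84 42 75 / 57 90 48 66 99 / 81 39 72 105 63 / 45 78 96 54 87 / 69 102 60 93 36

The 25 entries sum to 1800, so each line sums to 1800/5 = 360.
The remaining cell in row 2 is (2,5) = 360 − 261 = 99.
Using row 4: 45 + 78 + 96 + 87 + ? → (4,4) = 360 − 306 = 54.
Column 3 needs 360; the known cells sum to 276, so (1,3) = 84.
Column 4 must total 360; the given cells sum to 267, so (5,4) = 93.
Anti-diagonal must total 360; the given cells sum to 285, so (1,5) = 75.
Column 5 must total 360; the given cells sum to 324, so (5,5) = 36.
Main diagonal needs 360; the known cells sum to 252, so (1,1) = 108.
Row 1 must total 360; the given cells sum to 309, so (1,2) = 51.
Row 5 must total 360; the given cells sum to 258, so (5,2) = 102.
From column 1, 360 − (108 + 57 + 45 + 69) gives (3,1) = 81.
Column 2 needs 360; the known cells sum to 321, so (3,2) = 39.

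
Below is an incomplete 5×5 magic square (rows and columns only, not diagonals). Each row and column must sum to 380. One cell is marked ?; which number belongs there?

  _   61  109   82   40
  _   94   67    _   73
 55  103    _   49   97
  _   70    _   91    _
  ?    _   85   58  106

The remaining cell in row 1 is (1,1) = 380 − 292 = 88.
Using row 3: 55 + 103 + 49 + 97 + ? → (3,3) = 380 − 304 = 76.
The remaining cell in column 2 is (5,2) = 380 − 328 = 52.
The remaining cell in column 3 is (4,3) = 380 − 337 = 43.
Column 4: 82 + 49 + 91 + 58 + ? = 380, so (2,4) = 100.
Column 5 needs 380; the known cells sum to 316, so (4,5) = 64.
Row 2: 94 + 67 + 100 + 73 + ? = 380, so (2,1) = 46.
From row 4, 380 − (70 + 43 + 91 + 64) gives (4,1) = 112.
Row 5 must total 380; the given cells sum to 301, so (5,1) = 79.

79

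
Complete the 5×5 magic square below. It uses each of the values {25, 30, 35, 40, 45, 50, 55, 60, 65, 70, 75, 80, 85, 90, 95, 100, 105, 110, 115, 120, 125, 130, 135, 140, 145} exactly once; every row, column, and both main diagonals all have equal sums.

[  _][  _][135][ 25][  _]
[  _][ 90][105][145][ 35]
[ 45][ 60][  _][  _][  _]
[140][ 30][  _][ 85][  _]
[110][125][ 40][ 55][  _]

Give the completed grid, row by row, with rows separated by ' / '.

The 25 entries sum to 2125, so each line sums to 2125/5 = 425.
Row 2 must total 425; the given cells sum to 375, so (2,1) = 50.
From row 5, 425 − (110 + 125 + 40 + 55) gives (5,5) = 95.
Using column 1: 50 + 45 + 140 + 110 + ? → (1,1) = 425 − 345 = 80.
From column 2, 425 − (90 + 60 + 30 + 125) gives (1,2) = 120.
The remaining cell in column 4 is (3,4) = 425 − 310 = 115.
The remaining cell in main diagonal is (3,3) = 425 − 350 = 75.
From anti-diagonal, 425 − (145 + 75 + 30 + 110) gives (1,5) = 65.
Using row 3: 45 + 60 + 75 + 115 + ? → (3,5) = 425 − 295 = 130.
Column 3: 135 + 105 + 75 + 40 + ? = 425, so (4,3) = 70.
Using column 5: 65 + 35 + 130 + 95 + ? → (4,5) = 425 − 325 = 100.

80 120 135 25 65 / 50 90 105 145 35 / 45 60 75 115 130 / 140 30 70 85 100 / 110 125 40 55 95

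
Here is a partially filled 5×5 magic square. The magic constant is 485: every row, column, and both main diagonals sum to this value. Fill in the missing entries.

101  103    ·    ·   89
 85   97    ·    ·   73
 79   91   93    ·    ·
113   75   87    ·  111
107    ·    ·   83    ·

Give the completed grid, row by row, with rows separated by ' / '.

101 103 115 77 89 / 85 97 109 121 73 / 79 91 93 105 117 / 113 75 87 99 111 / 107 119 81 83 95

Row 4 must total 485; the given cells sum to 386, so (4,4) = 99.
Column 2: 103 + 97 + 91 + 75 + ? = 485, so (5,2) = 119.
Main diagonal needs 485; the known cells sum to 390, so (5,5) = 95.
Using anti-diagonal: 89 + 93 + 75 + 107 + ? → (2,4) = 485 − 364 = 121.
Using row 2: 85 + 97 + 121 + 73 + ? → (2,3) = 485 − 376 = 109.
Row 5: 107 + 119 + 83 + 95 + ? = 485, so (5,3) = 81.
Column 3: 109 + 93 + 87 + 81 + ? = 485, so (1,3) = 115.
The remaining cell in column 5 is (3,5) = 485 − 368 = 117.
Using row 1: 101 + 103 + 115 + 89 + ? → (1,4) = 485 − 408 = 77.
Using row 3: 79 + 91 + 93 + 117 + ? → (3,4) = 485 − 380 = 105.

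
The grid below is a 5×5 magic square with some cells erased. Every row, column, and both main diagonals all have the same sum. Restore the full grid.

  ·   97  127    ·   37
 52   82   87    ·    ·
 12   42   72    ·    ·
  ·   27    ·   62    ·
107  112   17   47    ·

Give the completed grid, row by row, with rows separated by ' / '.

Column 2 is already complete: 97 + 82 + 42 + 27 + 112 = 360, so that is the magic constant.
Row 5 needs 360; the known cells sum to 283, so (5,5) = 77.
Column 3 needs 360; the known cells sum to 303, so (4,3) = 57.
From main diagonal, 360 − (82 + 72 + 62 + 77) gives (1,1) = 67.
From anti-diagonal, 360 − (37 + 72 + 27 + 107) gives (2,4) = 117.
Row 1 needs 360; the known cells sum to 328, so (1,4) = 32.
Row 2 needs 360; the known cells sum to 338, so (2,5) = 22.
Using column 1: 67 + 52 + 12 + 107 + ? → (4,1) = 360 − 238 = 122.
Column 4 needs 360; the known cells sum to 258, so (3,4) = 102.
The remaining cell in row 3 is (3,5) = 360 − 228 = 132.
Row 4 must total 360; the given cells sum to 268, so (4,5) = 92.

67 97 127 32 37 / 52 82 87 117 22 / 12 42 72 102 132 / 122 27 57 62 92 / 107 112 17 47 77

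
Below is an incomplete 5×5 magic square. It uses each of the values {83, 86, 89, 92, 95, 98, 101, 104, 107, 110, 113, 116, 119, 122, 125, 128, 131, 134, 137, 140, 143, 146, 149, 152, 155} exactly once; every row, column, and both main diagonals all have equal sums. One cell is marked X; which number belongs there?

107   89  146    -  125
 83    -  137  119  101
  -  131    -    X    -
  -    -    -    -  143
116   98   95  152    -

The 25 entries sum to 2975, so each line sums to 2975/5 = 595.
Using row 1: 107 + 89 + 146 + 125 + ? → (1,4) = 595 − 467 = 128.
Row 2 needs 595; the known cells sum to 440, so (2,2) = 155.
Row 5 must total 595; the given cells sum to 461, so (5,5) = 134.
Using column 2: 89 + 155 + 131 + 98 + ? → (4,2) = 595 − 473 = 122.
Column 5: 125 + 101 + 143 + 134 + ? = 595, so (3,5) = 92.
Anti-diagonal: 125 + 119 + 122 + 116 + ? = 595, so (3,3) = 113.
The remaining cell in column 3 is (4,3) = 595 − 491 = 104.
From main diagonal, 595 − (107 + 155 + 113 + 134) gives (4,4) = 86.
The remaining cell in row 4 is (4,1) = 595 − 455 = 140.
Using column 1: 107 + 83 + 140 + 116 + ? → (3,1) = 595 − 446 = 149.
The remaining cell in column 4 is (3,4) = 595 − 485 = 110.

110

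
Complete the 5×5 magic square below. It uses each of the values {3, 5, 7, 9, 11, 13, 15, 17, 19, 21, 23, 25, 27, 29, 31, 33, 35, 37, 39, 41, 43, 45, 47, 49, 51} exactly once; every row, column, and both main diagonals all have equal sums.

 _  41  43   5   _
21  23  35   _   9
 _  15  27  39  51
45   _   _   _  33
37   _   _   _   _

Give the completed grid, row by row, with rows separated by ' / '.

29 41 43 5 17 / 21 23 35 47 9 / 3 15 27 39 51 / 45 7 19 31 33 / 37 49 11 13 25

The 25 entries sum to 675, so each line sums to 675/5 = 135.
Row 2 must total 135; the given cells sum to 88, so (2,4) = 47.
Row 3 needs 135; the known cells sum to 132, so (3,1) = 3.
Column 1: 21 + 3 + 45 + 37 + ? = 135, so (1,1) = 29.
Row 1: 29 + 41 + 43 + 5 + ? = 135, so (1,5) = 17.
Using column 5: 17 + 9 + 51 + 33 + ? → (5,5) = 135 − 110 = 25.
Main diagonal must total 135; the given cells sum to 104, so (4,4) = 31.
The remaining cell in anti-diagonal is (4,2) = 135 − 128 = 7.
Row 4 needs 135; the known cells sum to 116, so (4,3) = 19.
From column 2, 135 − (41 + 23 + 15 + 7) gives (5,2) = 49.
Column 3 needs 135; the known cells sum to 124, so (5,3) = 11.
Column 4: 5 + 47 + 39 + 31 + ? = 135, so (5,4) = 13.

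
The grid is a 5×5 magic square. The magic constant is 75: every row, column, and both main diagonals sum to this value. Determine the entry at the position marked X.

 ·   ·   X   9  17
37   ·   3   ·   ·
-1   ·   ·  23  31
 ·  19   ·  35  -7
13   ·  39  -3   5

The remaining cell in row 5 is (5,2) = 75 − 54 = 21.
The remaining cell in column 4 is (2,4) = 75 − 64 = 11.
Column 5 must total 75; the given cells sum to 46, so (2,5) = 29.
Using anti-diagonal: 17 + 11 + 19 + 13 + ? → (3,3) = 75 − 60 = 15.
From row 2, 75 − (37 + 3 + 11 + 29) gives (2,2) = -5.
Row 3 must total 75; the given cells sum to 68, so (3,2) = 7.
From column 2, 75 − (-5 + 7 + 19 + 21) gives (1,2) = 33.
From main diagonal, 75 − (-5 + 15 + 35 + 5) gives (1,1) = 25.
Row 1 needs 75; the known cells sum to 84, so (1,3) = -9.

-9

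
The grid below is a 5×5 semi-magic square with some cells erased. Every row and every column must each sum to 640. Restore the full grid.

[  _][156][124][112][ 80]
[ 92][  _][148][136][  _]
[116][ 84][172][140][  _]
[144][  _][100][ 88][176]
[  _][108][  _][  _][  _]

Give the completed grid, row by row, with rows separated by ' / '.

From row 1, 640 − (156 + 124 + 112 + 80) gives (1,1) = 168.
Using row 3: 116 + 84 + 172 + 140 + ? → (3,5) = 640 − 512 = 128.
Row 4 must total 640; the given cells sum to 508, so (4,2) = 132.
Using column 1: 168 + 92 + 116 + 144 + ? → (5,1) = 640 − 520 = 120.
The remaining cell in column 2 is (2,2) = 640 − 480 = 160.
Using column 3: 124 + 148 + 172 + 100 + ? → (5,3) = 640 − 544 = 96.
The remaining cell in column 4 is (5,4) = 640 − 476 = 164.
Row 2 must total 640; the given cells sum to 536, so (2,5) = 104.
Row 5 must total 640; the given cells sum to 488, so (5,5) = 152.

168 156 124 112 80 / 92 160 148 136 104 / 116 84 172 140 128 / 144 132 100 88 176 / 120 108 96 164 152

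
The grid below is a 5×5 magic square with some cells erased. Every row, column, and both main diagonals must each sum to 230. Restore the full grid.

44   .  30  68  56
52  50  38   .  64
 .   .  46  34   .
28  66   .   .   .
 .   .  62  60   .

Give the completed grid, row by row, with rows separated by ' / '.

44 32 30 68 56 / 52 50 38 26 64 / 70 58 46 34 22 / 28 66 54 42 40 / 36 24 62 60 48

Row 1 needs 230; the known cells sum to 198, so (1,2) = 32.
From row 2, 230 − (52 + 50 + 38 + 64) gives (2,4) = 26.
Column 3 needs 230; the known cells sum to 176, so (4,3) = 54.
Column 4 must total 230; the given cells sum to 188, so (4,4) = 42.
The remaining cell in main diagonal is (5,5) = 230 − 182 = 48.
The remaining cell in anti-diagonal is (5,1) = 230 − 194 = 36.
Row 4: 28 + 66 + 54 + 42 + ? = 230, so (4,5) = 40.
From row 5, 230 − (36 + 62 + 60 + 48) gives (5,2) = 24.
Column 1: 44 + 52 + 28 + 36 + ? = 230, so (3,1) = 70.
Column 2 must total 230; the given cells sum to 172, so (3,2) = 58.
Column 5 must total 230; the given cells sum to 208, so (3,5) = 22.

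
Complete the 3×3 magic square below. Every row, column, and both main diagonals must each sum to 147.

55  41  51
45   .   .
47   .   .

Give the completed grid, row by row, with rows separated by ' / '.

Anti-diagonal must total 147; the given cells sum to 98, so (2,2) = 49.
From row 2, 147 − (45 + 49) gives (2,3) = 53.
Column 2 needs 147; the known cells sum to 90, so (3,2) = 57.
Column 3 needs 147; the known cells sum to 104, so (3,3) = 43.

55 41 51 / 45 49 53 / 47 57 43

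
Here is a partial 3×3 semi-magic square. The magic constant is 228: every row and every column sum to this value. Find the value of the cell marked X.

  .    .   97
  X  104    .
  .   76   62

55

Using row 3: 76 + 62 + ? → (3,1) = 228 − 138 = 90.
The remaining cell in column 2 is (1,2) = 228 − 180 = 48.
Column 3 must total 228; the given cells sum to 159, so (2,3) = 69.
Row 1: 48 + 97 + ? = 228, so (1,1) = 83.
Row 2 must total 228; the given cells sum to 173, so (2,1) = 55.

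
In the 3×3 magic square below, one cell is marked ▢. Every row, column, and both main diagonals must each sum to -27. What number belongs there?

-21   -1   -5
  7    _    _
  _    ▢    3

From column 1, -27 − (-21 + 7) gives (3,1) = -13.
Using column 3: -5 + 3 + ? → (2,3) = -27 − (-2) = -25.
Main diagonal: -21 + 3 + ? = -27, so (2,2) = -9.
Using row 3: -13 + 3 + ? → (3,2) = -27 − (-10) = -17.

-17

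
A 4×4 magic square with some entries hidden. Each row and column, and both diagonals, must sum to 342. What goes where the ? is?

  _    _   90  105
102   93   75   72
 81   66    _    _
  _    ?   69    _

Column 3 needs 342; the known cells sum to 234, so (3,3) = 108.
Using anti-diagonal: 105 + 75 + 66 + ? → (4,1) = 342 − 246 = 96.
Row 3 must total 342; the given cells sum to 255, so (3,4) = 87.
From column 1, 342 − (102 + 81 + 96) gives (1,1) = 63.
Column 4: 105 + 72 + 87 + ? = 342, so (4,4) = 78.
Row 1 needs 342; the known cells sum to 258, so (1,2) = 84.
Row 4: 96 + 69 + 78 + ? = 342, so (4,2) = 99.

99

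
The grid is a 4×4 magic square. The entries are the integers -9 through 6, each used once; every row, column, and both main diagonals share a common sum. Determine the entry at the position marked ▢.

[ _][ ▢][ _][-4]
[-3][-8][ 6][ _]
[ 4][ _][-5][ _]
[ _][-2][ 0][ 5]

3

The entries are -9 through 6, which sum to -24, so each line sums to -24/4 = -6.
Row 2 must total -6; the given cells sum to -5, so (2,4) = -1.
Row 4: -2 + 0 + 5 + ? = -6, so (4,1) = -9.
Using column 1: -3 + 4 + (-9) + ? → (1,1) = -6 − (-8) = 2.
Using column 3: 6 + (-5) + 0 + ? → (1,3) = -6 − 1 = -7.
The remaining cell in column 4 is (3,4) = -6 − 0 = -6.
From anti-diagonal, -6 − (-4 + 6 + (-9)) gives (3,2) = 1.
Using row 1: 2 + (-7) + (-4) + ? → (1,2) = -6 − (-9) = 3.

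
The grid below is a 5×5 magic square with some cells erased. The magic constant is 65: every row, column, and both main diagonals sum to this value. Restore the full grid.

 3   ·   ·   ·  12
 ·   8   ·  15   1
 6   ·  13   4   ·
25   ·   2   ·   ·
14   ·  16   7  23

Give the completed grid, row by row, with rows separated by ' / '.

Row 5 must total 65; the given cells sum to 60, so (5,2) = 5.
Column 1 needs 65; the known cells sum to 48, so (2,1) = 17.
Main diagonal must total 65; the given cells sum to 47, so (4,4) = 18.
Using anti-diagonal: 12 + 15 + 13 + 14 + ? → (4,2) = 65 − 54 = 11.
The remaining cell in row 2 is (2,3) = 65 − 41 = 24.
Row 4: 25 + 11 + 2 + 18 + ? = 65, so (4,5) = 9.
The remaining cell in column 3 is (1,3) = 65 − 55 = 10.
Using column 4: 15 + 4 + 18 + 7 + ? → (1,4) = 65 − 44 = 21.
Column 5 needs 65; the known cells sum to 45, so (3,5) = 20.
Row 1: 3 + 10 + 21 + 12 + ? = 65, so (1,2) = 19.
From row 3, 65 − (6 + 13 + 4 + 20) gives (3,2) = 22.

3 19 10 21 12 / 17 8 24 15 1 / 6 22 13 4 20 / 25 11 2 18 9 / 14 5 16 7 23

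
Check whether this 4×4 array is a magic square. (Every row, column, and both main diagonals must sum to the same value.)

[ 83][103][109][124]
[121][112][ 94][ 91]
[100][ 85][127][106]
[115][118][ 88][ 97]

No — column 1 sums to 419 but row 4 sums to 418.

Row 1: 83 + 103 + 109 + 124 = 419.
Row 2: 121 + 112 + 94 + 91 = 418.
Row 3: 100 + 85 + 127 + 106 = 418.
Row 4: 115 + 118 + 88 + 97 = 418.
Column 1: 83 + 121 + 100 + 115 = 419.
Column 2: 103 + 112 + 85 + 118 = 418.
Column 3: 109 + 94 + 127 + 88 = 418.
Column 4: 124 + 91 + 106 + 97 = 418.
Main diagonal: 83 + 112 + 127 + 97 = 419.
Anti-diagonal: 124 + 94 + 85 + 115 = 418.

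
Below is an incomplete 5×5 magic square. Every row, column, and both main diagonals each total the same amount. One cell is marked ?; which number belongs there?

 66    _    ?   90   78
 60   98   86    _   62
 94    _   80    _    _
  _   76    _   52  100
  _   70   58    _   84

Main diagonal is complete and sums to 380; that is the magic constant.
Using row 2: 60 + 98 + 86 + 62 + ? → (2,4) = 380 − 306 = 74.
Column 5 needs 380; the known cells sum to 324, so (3,5) = 56.
Anti-diagonal must total 380; the given cells sum to 308, so (5,1) = 72.
Row 5 must total 380; the given cells sum to 284, so (5,4) = 96.
Column 1 must total 380; the given cells sum to 292, so (4,1) = 88.
Column 4: 90 + 74 + 52 + 96 + ? = 380, so (3,4) = 68.
Using row 3: 94 + 80 + 68 + 56 + ? → (3,2) = 380 − 298 = 82.
The remaining cell in row 4 is (4,3) = 380 − 316 = 64.
Column 2 must total 380; the given cells sum to 326, so (1,2) = 54.
Column 3 must total 380; the given cells sum to 288, so (1,3) = 92.

92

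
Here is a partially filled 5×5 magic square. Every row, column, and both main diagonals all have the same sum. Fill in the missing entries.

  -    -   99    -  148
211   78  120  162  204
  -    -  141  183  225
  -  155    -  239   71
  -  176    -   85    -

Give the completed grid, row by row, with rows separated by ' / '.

Row 2 is already complete: 211 + 78 + 120 + 162 + 204 = 775, so that is the magic constant.
Column 4 must total 775; the given cells sum to 669, so (1,4) = 106.
The remaining cell in column 5 is (5,5) = 775 − 648 = 127.
Main diagonal needs 775; the known cells sum to 585, so (1,1) = 190.
Anti-diagonal must total 775; the given cells sum to 606, so (5,1) = 169.
Row 1: 190 + 99 + 106 + 148 + ? = 775, so (1,2) = 232.
Row 5 must total 775; the given cells sum to 557, so (5,3) = 218.
Column 2 needs 775; the known cells sum to 641, so (3,2) = 134.
Column 3: 99 + 120 + 141 + 218 + ? = 775, so (4,3) = 197.
Using row 3: 134 + 141 + 183 + 225 + ? → (3,1) = 775 − 683 = 92.
From row 4, 775 − (155 + 197 + 239 + 71) gives (4,1) = 113.

190 232 99 106 148 / 211 78 120 162 204 / 92 134 141 183 225 / 113 155 197 239 71 / 169 176 218 85 127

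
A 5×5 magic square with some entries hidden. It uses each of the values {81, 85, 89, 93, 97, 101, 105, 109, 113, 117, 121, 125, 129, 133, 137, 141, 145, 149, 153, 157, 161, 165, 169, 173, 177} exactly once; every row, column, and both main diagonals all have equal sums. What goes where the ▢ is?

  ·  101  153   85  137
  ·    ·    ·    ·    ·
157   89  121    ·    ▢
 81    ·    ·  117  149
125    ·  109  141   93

105

The 25 entries sum to 3225, so each line sums to 3225/5 = 645.
Row 1 must total 645; the given cells sum to 476, so (1,1) = 169.
The remaining cell in row 5 is (5,2) = 645 − 468 = 177.
Column 1 must total 645; the given cells sum to 532, so (2,1) = 113.
The remaining cell in main diagonal is (2,2) = 645 − 500 = 145.
Column 2 needs 645; the known cells sum to 512, so (4,2) = 133.
Anti-diagonal: 137 + 121 + 133 + 125 + ? = 645, so (2,4) = 129.
Row 4 needs 645; the known cells sum to 480, so (4,3) = 165.
From column 3, 645 − (153 + 121 + 165 + 109) gives (2,3) = 97.
The remaining cell in column 4 is (3,4) = 645 − 472 = 173.
The remaining cell in row 2 is (2,5) = 645 − 484 = 161.
Row 3: 157 + 89 + 121 + 173 + ? = 645, so (3,5) = 105.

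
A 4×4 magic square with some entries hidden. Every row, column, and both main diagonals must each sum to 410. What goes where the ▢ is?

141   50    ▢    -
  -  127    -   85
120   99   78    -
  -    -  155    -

71

Row 3: 120 + 99 + 78 + ? = 410, so (3,4) = 113.
From column 2, 410 − (50 + 127 + 99) gives (4,2) = 134.
Using main diagonal: 141 + 127 + 78 + ? → (4,4) = 410 − 346 = 64.
The remaining cell in row 4 is (4,1) = 410 − 353 = 57.
Column 1: 141 + 120 + 57 + ? = 410, so (2,1) = 92.
From column 4, 410 − (85 + 113 + 64) gives (1,4) = 148.
The remaining cell in anti-diagonal is (2,3) = 410 − 304 = 106.
Row 1 must total 410; the given cells sum to 339, so (1,3) = 71.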